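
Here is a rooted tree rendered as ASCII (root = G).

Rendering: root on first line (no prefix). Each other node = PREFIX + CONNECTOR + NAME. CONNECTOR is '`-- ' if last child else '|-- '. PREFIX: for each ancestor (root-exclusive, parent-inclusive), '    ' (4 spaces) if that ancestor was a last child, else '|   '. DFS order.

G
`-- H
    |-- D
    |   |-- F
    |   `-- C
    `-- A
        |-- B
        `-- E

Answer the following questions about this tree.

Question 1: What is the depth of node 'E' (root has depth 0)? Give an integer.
Answer: 3

Derivation:
Path from root to E: G -> H -> A -> E
Depth = number of edges = 3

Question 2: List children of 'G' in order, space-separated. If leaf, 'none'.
Answer: H

Derivation:
Node G's children (from adjacency): H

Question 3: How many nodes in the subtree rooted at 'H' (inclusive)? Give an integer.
Subtree rooted at H contains: A, B, C, D, E, F, H
Count = 7

Answer: 7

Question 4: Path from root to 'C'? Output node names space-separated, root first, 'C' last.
Answer: G H D C

Derivation:
Walk down from root: G -> H -> D -> C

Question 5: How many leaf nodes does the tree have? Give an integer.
Answer: 4

Derivation:
Leaves (nodes with no children): B, C, E, F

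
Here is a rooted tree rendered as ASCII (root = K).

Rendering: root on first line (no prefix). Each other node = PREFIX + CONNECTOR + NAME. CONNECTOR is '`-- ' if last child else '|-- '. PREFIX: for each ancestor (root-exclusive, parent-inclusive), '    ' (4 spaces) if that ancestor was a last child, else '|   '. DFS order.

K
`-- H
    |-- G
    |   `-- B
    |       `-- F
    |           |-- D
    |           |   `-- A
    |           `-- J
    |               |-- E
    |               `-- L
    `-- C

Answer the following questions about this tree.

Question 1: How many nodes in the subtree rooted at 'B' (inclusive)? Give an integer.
Answer: 7

Derivation:
Subtree rooted at B contains: A, B, D, E, F, J, L
Count = 7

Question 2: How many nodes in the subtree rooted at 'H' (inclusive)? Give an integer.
Subtree rooted at H contains: A, B, C, D, E, F, G, H, J, L
Count = 10

Answer: 10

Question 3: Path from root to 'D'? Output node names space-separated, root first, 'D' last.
Walk down from root: K -> H -> G -> B -> F -> D

Answer: K H G B F D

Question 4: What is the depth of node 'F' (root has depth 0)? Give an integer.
Path from root to F: K -> H -> G -> B -> F
Depth = number of edges = 4

Answer: 4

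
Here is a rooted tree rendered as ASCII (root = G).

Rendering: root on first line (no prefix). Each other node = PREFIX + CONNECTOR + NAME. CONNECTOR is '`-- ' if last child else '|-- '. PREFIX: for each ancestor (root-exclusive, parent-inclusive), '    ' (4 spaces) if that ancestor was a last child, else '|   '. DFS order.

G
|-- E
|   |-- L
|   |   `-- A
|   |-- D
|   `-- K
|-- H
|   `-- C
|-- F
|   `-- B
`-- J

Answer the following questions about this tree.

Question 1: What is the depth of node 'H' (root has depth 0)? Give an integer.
Path from root to H: G -> H
Depth = number of edges = 1

Answer: 1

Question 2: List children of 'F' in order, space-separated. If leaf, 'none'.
Answer: B

Derivation:
Node F's children (from adjacency): B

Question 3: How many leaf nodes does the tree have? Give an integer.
Answer: 6

Derivation:
Leaves (nodes with no children): A, B, C, D, J, K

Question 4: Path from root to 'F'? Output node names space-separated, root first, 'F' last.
Answer: G F

Derivation:
Walk down from root: G -> F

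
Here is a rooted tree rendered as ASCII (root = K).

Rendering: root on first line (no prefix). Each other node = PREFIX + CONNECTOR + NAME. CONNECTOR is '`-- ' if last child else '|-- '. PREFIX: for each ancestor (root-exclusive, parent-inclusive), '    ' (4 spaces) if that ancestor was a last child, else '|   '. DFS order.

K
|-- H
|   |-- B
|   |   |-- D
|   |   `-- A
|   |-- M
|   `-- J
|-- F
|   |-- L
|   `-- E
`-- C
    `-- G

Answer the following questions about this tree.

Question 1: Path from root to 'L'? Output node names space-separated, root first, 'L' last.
Walk down from root: K -> F -> L

Answer: K F L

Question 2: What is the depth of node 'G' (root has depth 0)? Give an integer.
Path from root to G: K -> C -> G
Depth = number of edges = 2

Answer: 2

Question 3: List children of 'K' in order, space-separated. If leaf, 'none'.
Node K's children (from adjacency): H, F, C

Answer: H F C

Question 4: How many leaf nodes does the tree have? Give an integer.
Leaves (nodes with no children): A, D, E, G, J, L, M

Answer: 7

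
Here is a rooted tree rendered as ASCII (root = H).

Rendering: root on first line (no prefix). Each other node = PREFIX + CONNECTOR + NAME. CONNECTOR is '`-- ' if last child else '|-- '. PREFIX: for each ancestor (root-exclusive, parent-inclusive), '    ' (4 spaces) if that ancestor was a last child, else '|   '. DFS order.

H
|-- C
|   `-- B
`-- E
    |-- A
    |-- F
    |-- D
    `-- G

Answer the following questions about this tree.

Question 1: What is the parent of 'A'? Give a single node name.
Scan adjacency: A appears as child of E

Answer: E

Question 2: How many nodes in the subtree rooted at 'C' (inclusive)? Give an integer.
Subtree rooted at C contains: B, C
Count = 2

Answer: 2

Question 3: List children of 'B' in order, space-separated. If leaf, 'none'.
Node B's children (from adjacency): (leaf)

Answer: none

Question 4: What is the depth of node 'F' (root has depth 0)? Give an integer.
Path from root to F: H -> E -> F
Depth = number of edges = 2

Answer: 2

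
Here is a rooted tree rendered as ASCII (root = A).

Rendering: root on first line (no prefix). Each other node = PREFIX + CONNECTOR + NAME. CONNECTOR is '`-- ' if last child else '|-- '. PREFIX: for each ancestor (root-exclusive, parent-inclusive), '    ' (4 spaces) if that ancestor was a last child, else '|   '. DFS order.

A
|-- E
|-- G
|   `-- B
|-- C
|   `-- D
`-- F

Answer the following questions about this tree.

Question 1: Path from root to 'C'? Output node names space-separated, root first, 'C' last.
Answer: A C

Derivation:
Walk down from root: A -> C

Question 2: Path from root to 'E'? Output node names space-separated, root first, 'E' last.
Answer: A E

Derivation:
Walk down from root: A -> E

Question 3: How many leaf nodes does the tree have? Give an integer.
Leaves (nodes with no children): B, D, E, F

Answer: 4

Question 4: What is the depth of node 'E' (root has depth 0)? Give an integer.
Answer: 1

Derivation:
Path from root to E: A -> E
Depth = number of edges = 1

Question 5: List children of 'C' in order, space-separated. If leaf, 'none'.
Answer: D

Derivation:
Node C's children (from adjacency): D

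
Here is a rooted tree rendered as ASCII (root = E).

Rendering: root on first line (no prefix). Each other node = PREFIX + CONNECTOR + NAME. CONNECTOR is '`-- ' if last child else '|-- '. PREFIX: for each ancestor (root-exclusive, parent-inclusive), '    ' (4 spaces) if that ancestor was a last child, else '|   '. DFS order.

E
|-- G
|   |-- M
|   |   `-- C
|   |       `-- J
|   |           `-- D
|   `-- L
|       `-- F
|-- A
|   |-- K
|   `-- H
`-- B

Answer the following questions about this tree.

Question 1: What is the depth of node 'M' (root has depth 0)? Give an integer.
Path from root to M: E -> G -> M
Depth = number of edges = 2

Answer: 2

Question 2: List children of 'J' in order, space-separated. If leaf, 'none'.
Node J's children (from adjacency): D

Answer: D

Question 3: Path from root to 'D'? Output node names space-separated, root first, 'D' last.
Walk down from root: E -> G -> M -> C -> J -> D

Answer: E G M C J D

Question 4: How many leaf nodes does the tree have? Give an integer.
Leaves (nodes with no children): B, D, F, H, K

Answer: 5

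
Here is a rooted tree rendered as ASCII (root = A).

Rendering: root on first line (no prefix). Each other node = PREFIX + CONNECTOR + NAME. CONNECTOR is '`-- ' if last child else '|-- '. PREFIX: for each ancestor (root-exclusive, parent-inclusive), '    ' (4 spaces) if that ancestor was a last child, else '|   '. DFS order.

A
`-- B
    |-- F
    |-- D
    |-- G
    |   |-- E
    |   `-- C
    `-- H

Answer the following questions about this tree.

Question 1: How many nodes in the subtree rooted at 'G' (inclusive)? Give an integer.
Subtree rooted at G contains: C, E, G
Count = 3

Answer: 3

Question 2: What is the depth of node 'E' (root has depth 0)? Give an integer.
Path from root to E: A -> B -> G -> E
Depth = number of edges = 3

Answer: 3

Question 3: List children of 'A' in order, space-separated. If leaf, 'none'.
Node A's children (from adjacency): B

Answer: B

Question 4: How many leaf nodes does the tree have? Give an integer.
Leaves (nodes with no children): C, D, E, F, H

Answer: 5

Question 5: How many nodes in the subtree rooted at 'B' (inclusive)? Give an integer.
Answer: 7

Derivation:
Subtree rooted at B contains: B, C, D, E, F, G, H
Count = 7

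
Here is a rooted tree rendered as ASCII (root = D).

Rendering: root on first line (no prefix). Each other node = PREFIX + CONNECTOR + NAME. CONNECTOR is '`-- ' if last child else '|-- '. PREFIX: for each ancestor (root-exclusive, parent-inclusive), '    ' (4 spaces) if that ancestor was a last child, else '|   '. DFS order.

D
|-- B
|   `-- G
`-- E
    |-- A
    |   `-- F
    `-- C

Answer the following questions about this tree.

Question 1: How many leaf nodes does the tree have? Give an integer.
Answer: 3

Derivation:
Leaves (nodes with no children): C, F, G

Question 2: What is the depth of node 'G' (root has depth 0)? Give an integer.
Path from root to G: D -> B -> G
Depth = number of edges = 2

Answer: 2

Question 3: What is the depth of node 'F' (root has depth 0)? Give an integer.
Answer: 3

Derivation:
Path from root to F: D -> E -> A -> F
Depth = number of edges = 3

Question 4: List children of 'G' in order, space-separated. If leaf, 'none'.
Answer: none

Derivation:
Node G's children (from adjacency): (leaf)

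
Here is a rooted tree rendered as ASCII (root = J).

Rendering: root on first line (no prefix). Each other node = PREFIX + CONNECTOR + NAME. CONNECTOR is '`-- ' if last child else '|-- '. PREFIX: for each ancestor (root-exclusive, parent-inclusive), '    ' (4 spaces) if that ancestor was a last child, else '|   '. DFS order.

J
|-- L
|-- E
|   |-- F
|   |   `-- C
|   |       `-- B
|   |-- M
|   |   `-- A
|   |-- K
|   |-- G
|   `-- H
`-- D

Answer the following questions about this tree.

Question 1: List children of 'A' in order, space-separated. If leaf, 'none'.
Node A's children (from adjacency): (leaf)

Answer: none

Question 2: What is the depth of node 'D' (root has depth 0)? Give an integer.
Path from root to D: J -> D
Depth = number of edges = 1

Answer: 1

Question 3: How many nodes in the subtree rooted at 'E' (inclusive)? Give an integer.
Answer: 9

Derivation:
Subtree rooted at E contains: A, B, C, E, F, G, H, K, M
Count = 9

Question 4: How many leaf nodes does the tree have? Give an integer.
Leaves (nodes with no children): A, B, D, G, H, K, L

Answer: 7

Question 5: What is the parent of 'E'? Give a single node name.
Answer: J

Derivation:
Scan adjacency: E appears as child of J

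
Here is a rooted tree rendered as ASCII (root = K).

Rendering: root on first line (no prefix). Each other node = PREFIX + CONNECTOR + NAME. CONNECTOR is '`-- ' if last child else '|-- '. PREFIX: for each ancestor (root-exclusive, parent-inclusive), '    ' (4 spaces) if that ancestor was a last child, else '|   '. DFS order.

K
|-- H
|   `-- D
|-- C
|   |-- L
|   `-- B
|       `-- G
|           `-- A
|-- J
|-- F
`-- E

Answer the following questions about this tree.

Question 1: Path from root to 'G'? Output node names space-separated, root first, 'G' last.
Walk down from root: K -> C -> B -> G

Answer: K C B G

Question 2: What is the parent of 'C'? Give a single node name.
Answer: K

Derivation:
Scan adjacency: C appears as child of K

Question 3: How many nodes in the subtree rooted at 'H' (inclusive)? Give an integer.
Subtree rooted at H contains: D, H
Count = 2

Answer: 2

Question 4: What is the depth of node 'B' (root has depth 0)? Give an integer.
Path from root to B: K -> C -> B
Depth = number of edges = 2

Answer: 2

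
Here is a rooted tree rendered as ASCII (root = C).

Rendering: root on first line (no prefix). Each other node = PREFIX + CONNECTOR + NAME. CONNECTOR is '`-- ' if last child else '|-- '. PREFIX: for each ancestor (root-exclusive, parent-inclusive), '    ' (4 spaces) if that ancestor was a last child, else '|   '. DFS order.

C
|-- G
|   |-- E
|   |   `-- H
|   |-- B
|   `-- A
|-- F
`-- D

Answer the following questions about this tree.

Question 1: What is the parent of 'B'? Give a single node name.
Answer: G

Derivation:
Scan adjacency: B appears as child of G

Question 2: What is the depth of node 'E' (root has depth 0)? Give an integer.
Answer: 2

Derivation:
Path from root to E: C -> G -> E
Depth = number of edges = 2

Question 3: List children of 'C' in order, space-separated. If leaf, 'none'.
Answer: G F D

Derivation:
Node C's children (from adjacency): G, F, D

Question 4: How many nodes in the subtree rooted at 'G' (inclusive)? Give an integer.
Subtree rooted at G contains: A, B, E, G, H
Count = 5

Answer: 5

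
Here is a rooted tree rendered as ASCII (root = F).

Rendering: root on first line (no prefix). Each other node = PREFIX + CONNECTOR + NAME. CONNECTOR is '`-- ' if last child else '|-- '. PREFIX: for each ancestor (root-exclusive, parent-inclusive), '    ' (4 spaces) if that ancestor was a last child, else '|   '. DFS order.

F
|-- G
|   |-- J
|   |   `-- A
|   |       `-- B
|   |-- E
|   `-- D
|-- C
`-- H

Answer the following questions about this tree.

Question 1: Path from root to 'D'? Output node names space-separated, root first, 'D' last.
Answer: F G D

Derivation:
Walk down from root: F -> G -> D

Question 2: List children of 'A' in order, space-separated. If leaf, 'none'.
Answer: B

Derivation:
Node A's children (from adjacency): B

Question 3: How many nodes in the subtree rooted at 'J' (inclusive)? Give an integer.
Subtree rooted at J contains: A, B, J
Count = 3

Answer: 3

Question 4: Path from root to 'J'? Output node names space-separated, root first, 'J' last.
Answer: F G J

Derivation:
Walk down from root: F -> G -> J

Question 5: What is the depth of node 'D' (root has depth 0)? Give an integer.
Answer: 2

Derivation:
Path from root to D: F -> G -> D
Depth = number of edges = 2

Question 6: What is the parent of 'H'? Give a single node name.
Scan adjacency: H appears as child of F

Answer: F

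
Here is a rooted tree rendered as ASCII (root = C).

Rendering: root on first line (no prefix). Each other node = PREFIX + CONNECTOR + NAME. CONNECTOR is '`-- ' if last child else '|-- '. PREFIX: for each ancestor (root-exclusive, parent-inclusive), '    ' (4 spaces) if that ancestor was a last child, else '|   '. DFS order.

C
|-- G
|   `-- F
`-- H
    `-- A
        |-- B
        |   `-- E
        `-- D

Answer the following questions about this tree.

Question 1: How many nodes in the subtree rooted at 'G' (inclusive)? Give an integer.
Answer: 2

Derivation:
Subtree rooted at G contains: F, G
Count = 2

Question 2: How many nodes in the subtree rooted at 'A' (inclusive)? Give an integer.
Answer: 4

Derivation:
Subtree rooted at A contains: A, B, D, E
Count = 4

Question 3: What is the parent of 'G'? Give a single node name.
Scan adjacency: G appears as child of C

Answer: C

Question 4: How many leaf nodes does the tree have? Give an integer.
Answer: 3

Derivation:
Leaves (nodes with no children): D, E, F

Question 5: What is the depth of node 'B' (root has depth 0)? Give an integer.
Path from root to B: C -> H -> A -> B
Depth = number of edges = 3

Answer: 3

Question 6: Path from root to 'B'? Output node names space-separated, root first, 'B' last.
Walk down from root: C -> H -> A -> B

Answer: C H A B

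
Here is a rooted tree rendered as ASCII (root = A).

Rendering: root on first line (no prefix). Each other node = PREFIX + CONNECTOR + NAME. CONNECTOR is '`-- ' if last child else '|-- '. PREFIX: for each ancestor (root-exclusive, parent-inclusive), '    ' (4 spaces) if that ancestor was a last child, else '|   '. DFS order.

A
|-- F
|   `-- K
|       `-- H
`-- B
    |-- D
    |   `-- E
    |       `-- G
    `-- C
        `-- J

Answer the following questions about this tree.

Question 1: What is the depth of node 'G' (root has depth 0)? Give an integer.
Answer: 4

Derivation:
Path from root to G: A -> B -> D -> E -> G
Depth = number of edges = 4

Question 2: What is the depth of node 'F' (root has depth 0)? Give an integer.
Answer: 1

Derivation:
Path from root to F: A -> F
Depth = number of edges = 1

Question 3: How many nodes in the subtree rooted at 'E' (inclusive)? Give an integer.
Answer: 2

Derivation:
Subtree rooted at E contains: E, G
Count = 2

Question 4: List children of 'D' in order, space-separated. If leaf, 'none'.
Answer: E

Derivation:
Node D's children (from adjacency): E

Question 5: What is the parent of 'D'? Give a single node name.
Scan adjacency: D appears as child of B

Answer: B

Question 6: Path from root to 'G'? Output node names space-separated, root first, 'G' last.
Answer: A B D E G

Derivation:
Walk down from root: A -> B -> D -> E -> G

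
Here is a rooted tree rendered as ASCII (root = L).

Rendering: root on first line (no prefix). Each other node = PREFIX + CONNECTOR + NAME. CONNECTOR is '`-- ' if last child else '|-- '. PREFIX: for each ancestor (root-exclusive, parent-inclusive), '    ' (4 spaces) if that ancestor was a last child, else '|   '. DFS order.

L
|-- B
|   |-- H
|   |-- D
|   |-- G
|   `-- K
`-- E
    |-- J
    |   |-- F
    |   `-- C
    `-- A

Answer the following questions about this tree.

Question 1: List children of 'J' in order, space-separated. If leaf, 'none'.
Answer: F C

Derivation:
Node J's children (from adjacency): F, C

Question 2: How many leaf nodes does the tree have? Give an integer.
Answer: 7

Derivation:
Leaves (nodes with no children): A, C, D, F, G, H, K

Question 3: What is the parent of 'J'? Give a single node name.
Scan adjacency: J appears as child of E

Answer: E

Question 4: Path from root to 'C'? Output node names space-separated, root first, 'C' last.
Walk down from root: L -> E -> J -> C

Answer: L E J C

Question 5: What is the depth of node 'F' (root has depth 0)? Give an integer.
Answer: 3

Derivation:
Path from root to F: L -> E -> J -> F
Depth = number of edges = 3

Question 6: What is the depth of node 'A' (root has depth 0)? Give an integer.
Path from root to A: L -> E -> A
Depth = number of edges = 2

Answer: 2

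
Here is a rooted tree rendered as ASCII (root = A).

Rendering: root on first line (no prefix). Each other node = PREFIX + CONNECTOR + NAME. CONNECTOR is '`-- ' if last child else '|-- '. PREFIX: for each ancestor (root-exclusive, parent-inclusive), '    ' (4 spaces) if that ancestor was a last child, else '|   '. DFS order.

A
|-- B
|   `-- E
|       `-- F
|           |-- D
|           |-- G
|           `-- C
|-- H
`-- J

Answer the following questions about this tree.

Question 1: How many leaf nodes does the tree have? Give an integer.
Answer: 5

Derivation:
Leaves (nodes with no children): C, D, G, H, J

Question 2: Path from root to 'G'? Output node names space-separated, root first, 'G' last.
Answer: A B E F G

Derivation:
Walk down from root: A -> B -> E -> F -> G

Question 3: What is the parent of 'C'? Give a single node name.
Scan adjacency: C appears as child of F

Answer: F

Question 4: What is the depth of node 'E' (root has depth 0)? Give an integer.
Answer: 2

Derivation:
Path from root to E: A -> B -> E
Depth = number of edges = 2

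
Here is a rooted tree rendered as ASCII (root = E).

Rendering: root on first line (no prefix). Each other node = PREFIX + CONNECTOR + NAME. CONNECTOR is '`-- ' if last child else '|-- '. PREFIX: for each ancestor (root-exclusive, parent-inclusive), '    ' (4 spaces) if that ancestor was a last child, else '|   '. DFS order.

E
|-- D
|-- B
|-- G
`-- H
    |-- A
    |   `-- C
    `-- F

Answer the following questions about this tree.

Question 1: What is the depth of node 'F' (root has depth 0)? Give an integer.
Path from root to F: E -> H -> F
Depth = number of edges = 2

Answer: 2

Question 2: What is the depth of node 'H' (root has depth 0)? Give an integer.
Answer: 1

Derivation:
Path from root to H: E -> H
Depth = number of edges = 1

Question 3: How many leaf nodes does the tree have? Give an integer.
Leaves (nodes with no children): B, C, D, F, G

Answer: 5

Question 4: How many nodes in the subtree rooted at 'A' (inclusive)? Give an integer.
Subtree rooted at A contains: A, C
Count = 2

Answer: 2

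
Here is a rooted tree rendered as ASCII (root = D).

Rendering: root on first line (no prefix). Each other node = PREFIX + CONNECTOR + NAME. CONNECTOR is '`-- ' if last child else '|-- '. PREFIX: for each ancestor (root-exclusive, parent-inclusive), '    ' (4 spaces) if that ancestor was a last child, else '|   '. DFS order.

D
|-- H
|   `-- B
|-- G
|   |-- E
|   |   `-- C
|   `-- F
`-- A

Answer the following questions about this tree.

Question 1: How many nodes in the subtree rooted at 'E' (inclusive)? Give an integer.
Subtree rooted at E contains: C, E
Count = 2

Answer: 2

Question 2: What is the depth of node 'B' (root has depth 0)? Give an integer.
Answer: 2

Derivation:
Path from root to B: D -> H -> B
Depth = number of edges = 2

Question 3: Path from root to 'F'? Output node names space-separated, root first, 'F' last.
Walk down from root: D -> G -> F

Answer: D G F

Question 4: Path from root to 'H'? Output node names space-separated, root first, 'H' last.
Walk down from root: D -> H

Answer: D H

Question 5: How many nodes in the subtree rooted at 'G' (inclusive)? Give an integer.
Subtree rooted at G contains: C, E, F, G
Count = 4

Answer: 4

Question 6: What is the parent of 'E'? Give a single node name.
Answer: G

Derivation:
Scan adjacency: E appears as child of G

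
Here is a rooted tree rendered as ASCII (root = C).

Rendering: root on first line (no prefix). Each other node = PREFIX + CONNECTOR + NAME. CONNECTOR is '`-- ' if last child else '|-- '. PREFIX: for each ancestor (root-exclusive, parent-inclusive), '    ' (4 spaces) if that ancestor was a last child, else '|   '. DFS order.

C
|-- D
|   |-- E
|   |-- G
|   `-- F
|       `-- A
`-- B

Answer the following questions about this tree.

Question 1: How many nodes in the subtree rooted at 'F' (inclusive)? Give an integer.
Answer: 2

Derivation:
Subtree rooted at F contains: A, F
Count = 2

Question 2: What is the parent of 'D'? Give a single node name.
Scan adjacency: D appears as child of C

Answer: C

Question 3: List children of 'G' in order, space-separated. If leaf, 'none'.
Answer: none

Derivation:
Node G's children (from adjacency): (leaf)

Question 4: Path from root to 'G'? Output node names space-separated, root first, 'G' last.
Answer: C D G

Derivation:
Walk down from root: C -> D -> G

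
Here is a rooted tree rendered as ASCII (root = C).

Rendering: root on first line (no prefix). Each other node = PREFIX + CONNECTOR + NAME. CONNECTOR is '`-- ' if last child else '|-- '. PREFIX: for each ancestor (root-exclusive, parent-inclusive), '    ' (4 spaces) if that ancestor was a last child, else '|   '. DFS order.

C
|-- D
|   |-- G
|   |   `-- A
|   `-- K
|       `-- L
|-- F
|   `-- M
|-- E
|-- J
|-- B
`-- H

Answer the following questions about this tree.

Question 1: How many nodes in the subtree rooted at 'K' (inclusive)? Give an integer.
Subtree rooted at K contains: K, L
Count = 2

Answer: 2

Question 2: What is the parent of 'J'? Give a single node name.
Answer: C

Derivation:
Scan adjacency: J appears as child of C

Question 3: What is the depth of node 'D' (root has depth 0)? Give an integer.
Answer: 1

Derivation:
Path from root to D: C -> D
Depth = number of edges = 1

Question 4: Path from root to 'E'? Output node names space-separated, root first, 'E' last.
Walk down from root: C -> E

Answer: C E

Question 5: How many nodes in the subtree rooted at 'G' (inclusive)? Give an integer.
Answer: 2

Derivation:
Subtree rooted at G contains: A, G
Count = 2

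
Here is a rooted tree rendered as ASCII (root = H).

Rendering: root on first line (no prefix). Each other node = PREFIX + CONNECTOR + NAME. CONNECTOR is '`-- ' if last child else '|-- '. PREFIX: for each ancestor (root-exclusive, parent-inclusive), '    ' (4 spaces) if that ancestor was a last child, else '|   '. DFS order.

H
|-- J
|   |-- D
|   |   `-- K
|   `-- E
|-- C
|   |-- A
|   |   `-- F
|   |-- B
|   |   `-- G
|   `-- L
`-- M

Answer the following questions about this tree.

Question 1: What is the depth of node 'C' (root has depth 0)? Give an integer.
Answer: 1

Derivation:
Path from root to C: H -> C
Depth = number of edges = 1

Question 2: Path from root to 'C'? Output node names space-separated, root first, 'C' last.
Answer: H C

Derivation:
Walk down from root: H -> C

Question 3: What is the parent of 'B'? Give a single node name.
Scan adjacency: B appears as child of C

Answer: C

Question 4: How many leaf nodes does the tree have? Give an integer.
Answer: 6

Derivation:
Leaves (nodes with no children): E, F, G, K, L, M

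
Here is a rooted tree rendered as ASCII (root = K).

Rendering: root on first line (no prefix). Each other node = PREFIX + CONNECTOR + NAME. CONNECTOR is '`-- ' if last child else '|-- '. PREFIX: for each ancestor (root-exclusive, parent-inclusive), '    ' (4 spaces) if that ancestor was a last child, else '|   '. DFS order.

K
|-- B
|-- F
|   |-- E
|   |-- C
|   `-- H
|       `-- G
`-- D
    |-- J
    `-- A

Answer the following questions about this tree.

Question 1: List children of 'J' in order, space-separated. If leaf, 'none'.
Answer: none

Derivation:
Node J's children (from adjacency): (leaf)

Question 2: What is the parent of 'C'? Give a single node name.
Scan adjacency: C appears as child of F

Answer: F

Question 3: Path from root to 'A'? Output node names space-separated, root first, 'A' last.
Answer: K D A

Derivation:
Walk down from root: K -> D -> A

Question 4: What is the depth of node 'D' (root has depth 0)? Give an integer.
Path from root to D: K -> D
Depth = number of edges = 1

Answer: 1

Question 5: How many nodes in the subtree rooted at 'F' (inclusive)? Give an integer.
Answer: 5

Derivation:
Subtree rooted at F contains: C, E, F, G, H
Count = 5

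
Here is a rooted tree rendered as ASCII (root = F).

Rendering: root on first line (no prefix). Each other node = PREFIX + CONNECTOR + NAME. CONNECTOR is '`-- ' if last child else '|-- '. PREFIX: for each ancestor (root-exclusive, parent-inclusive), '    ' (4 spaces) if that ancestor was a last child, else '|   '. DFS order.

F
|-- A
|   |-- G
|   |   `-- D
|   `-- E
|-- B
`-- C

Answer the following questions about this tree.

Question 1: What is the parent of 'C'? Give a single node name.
Scan adjacency: C appears as child of F

Answer: F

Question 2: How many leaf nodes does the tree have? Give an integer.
Leaves (nodes with no children): B, C, D, E

Answer: 4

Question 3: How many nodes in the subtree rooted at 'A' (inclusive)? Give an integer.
Answer: 4

Derivation:
Subtree rooted at A contains: A, D, E, G
Count = 4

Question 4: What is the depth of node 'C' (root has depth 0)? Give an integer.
Path from root to C: F -> C
Depth = number of edges = 1

Answer: 1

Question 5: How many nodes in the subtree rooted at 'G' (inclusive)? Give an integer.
Answer: 2

Derivation:
Subtree rooted at G contains: D, G
Count = 2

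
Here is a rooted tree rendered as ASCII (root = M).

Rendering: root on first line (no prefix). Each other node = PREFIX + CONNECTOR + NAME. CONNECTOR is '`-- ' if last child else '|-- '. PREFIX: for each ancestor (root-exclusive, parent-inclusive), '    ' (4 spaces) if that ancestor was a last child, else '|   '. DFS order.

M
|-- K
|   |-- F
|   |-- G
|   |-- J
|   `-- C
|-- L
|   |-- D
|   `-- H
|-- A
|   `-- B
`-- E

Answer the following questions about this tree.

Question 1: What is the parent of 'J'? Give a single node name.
Scan adjacency: J appears as child of K

Answer: K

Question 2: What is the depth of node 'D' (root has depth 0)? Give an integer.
Answer: 2

Derivation:
Path from root to D: M -> L -> D
Depth = number of edges = 2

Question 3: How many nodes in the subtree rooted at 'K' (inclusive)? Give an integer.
Subtree rooted at K contains: C, F, G, J, K
Count = 5

Answer: 5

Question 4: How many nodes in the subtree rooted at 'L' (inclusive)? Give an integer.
Answer: 3

Derivation:
Subtree rooted at L contains: D, H, L
Count = 3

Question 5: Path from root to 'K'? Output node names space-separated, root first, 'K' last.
Walk down from root: M -> K

Answer: M K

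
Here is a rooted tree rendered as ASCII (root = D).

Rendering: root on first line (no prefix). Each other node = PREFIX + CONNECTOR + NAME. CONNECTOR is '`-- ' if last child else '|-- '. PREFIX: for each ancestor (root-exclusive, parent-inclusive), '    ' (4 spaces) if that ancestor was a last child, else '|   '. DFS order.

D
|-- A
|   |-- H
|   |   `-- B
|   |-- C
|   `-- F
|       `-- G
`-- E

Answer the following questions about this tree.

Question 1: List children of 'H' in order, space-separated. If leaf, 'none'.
Answer: B

Derivation:
Node H's children (from adjacency): B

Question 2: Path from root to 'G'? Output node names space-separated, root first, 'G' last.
Walk down from root: D -> A -> F -> G

Answer: D A F G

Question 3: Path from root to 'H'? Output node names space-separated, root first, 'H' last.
Answer: D A H

Derivation:
Walk down from root: D -> A -> H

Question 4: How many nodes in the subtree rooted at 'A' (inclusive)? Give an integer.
Answer: 6

Derivation:
Subtree rooted at A contains: A, B, C, F, G, H
Count = 6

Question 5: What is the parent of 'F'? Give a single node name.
Scan adjacency: F appears as child of A

Answer: A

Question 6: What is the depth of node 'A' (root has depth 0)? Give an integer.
Path from root to A: D -> A
Depth = number of edges = 1

Answer: 1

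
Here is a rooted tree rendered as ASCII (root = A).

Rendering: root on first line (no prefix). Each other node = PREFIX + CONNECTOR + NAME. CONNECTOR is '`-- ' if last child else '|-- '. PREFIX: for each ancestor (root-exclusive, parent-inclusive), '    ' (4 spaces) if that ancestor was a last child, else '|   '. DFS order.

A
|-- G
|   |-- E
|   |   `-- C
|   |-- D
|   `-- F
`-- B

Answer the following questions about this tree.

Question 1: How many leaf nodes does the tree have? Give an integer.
Leaves (nodes with no children): B, C, D, F

Answer: 4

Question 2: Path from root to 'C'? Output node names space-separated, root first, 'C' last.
Walk down from root: A -> G -> E -> C

Answer: A G E C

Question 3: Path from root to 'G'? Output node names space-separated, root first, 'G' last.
Answer: A G

Derivation:
Walk down from root: A -> G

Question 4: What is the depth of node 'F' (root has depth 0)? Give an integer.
Answer: 2

Derivation:
Path from root to F: A -> G -> F
Depth = number of edges = 2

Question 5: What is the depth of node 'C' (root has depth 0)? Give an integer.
Answer: 3

Derivation:
Path from root to C: A -> G -> E -> C
Depth = number of edges = 3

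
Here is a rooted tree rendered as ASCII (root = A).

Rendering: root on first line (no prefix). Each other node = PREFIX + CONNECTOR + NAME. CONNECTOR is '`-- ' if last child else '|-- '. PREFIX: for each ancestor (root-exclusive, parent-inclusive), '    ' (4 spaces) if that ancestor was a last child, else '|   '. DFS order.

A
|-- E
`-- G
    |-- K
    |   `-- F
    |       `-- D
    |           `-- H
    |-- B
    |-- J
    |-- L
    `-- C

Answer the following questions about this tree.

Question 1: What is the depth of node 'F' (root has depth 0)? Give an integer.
Path from root to F: A -> G -> K -> F
Depth = number of edges = 3

Answer: 3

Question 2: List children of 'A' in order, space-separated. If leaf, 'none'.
Answer: E G

Derivation:
Node A's children (from adjacency): E, G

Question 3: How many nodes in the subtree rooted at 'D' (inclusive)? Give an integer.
Subtree rooted at D contains: D, H
Count = 2

Answer: 2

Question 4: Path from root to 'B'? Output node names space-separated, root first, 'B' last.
Answer: A G B

Derivation:
Walk down from root: A -> G -> B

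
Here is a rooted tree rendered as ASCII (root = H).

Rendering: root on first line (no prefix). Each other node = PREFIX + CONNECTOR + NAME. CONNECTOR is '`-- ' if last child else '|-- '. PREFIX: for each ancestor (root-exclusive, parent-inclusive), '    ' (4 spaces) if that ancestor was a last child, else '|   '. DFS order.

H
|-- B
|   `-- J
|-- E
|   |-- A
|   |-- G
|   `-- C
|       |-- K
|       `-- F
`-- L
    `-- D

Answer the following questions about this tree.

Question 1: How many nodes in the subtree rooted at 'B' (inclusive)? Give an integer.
Subtree rooted at B contains: B, J
Count = 2

Answer: 2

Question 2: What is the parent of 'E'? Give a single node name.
Scan adjacency: E appears as child of H

Answer: H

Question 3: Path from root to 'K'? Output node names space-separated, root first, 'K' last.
Walk down from root: H -> E -> C -> K

Answer: H E C K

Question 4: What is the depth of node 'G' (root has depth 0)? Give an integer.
Path from root to G: H -> E -> G
Depth = number of edges = 2

Answer: 2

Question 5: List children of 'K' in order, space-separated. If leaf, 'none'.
Answer: none

Derivation:
Node K's children (from adjacency): (leaf)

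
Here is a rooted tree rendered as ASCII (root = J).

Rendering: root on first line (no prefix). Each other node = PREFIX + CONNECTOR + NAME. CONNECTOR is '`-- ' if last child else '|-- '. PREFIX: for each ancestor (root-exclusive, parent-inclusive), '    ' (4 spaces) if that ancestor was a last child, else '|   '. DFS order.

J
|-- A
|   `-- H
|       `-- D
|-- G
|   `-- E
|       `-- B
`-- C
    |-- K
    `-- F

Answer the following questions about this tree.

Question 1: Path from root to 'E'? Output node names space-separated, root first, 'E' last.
Answer: J G E

Derivation:
Walk down from root: J -> G -> E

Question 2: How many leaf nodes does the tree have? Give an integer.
Leaves (nodes with no children): B, D, F, K

Answer: 4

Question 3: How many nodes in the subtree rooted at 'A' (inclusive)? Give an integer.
Subtree rooted at A contains: A, D, H
Count = 3

Answer: 3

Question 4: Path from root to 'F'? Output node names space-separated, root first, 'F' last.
Answer: J C F

Derivation:
Walk down from root: J -> C -> F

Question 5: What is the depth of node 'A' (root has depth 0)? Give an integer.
Answer: 1

Derivation:
Path from root to A: J -> A
Depth = number of edges = 1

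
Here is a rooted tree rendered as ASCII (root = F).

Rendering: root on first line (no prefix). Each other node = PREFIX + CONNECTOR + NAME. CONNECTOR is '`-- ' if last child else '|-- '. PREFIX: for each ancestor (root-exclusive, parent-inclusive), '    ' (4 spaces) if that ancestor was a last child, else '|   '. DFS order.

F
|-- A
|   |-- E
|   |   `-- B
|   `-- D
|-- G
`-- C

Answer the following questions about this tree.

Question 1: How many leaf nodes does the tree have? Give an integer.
Leaves (nodes with no children): B, C, D, G

Answer: 4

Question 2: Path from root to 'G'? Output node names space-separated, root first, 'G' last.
Walk down from root: F -> G

Answer: F G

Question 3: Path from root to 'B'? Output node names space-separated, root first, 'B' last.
Answer: F A E B

Derivation:
Walk down from root: F -> A -> E -> B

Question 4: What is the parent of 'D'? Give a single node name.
Scan adjacency: D appears as child of A

Answer: A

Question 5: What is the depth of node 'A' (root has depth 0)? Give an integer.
Path from root to A: F -> A
Depth = number of edges = 1

Answer: 1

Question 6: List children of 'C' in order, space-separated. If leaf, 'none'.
Node C's children (from adjacency): (leaf)

Answer: none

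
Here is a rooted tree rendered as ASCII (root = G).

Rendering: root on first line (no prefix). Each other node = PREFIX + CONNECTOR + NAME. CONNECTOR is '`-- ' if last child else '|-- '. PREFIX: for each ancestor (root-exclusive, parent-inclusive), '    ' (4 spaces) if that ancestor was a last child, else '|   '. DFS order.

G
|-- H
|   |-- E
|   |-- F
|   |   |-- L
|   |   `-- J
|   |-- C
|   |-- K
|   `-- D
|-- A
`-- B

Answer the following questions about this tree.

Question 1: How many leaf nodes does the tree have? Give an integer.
Answer: 8

Derivation:
Leaves (nodes with no children): A, B, C, D, E, J, K, L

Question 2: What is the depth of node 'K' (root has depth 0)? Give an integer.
Answer: 2

Derivation:
Path from root to K: G -> H -> K
Depth = number of edges = 2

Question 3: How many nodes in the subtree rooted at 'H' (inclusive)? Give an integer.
Answer: 8

Derivation:
Subtree rooted at H contains: C, D, E, F, H, J, K, L
Count = 8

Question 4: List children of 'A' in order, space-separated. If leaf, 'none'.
Answer: none

Derivation:
Node A's children (from adjacency): (leaf)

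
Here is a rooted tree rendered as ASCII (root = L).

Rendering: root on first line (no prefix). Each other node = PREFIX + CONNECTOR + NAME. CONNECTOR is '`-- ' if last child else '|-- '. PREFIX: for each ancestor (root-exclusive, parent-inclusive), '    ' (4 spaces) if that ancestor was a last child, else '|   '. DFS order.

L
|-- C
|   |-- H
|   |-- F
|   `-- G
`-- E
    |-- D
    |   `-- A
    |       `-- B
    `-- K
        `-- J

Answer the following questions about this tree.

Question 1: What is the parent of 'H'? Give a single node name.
Scan adjacency: H appears as child of C

Answer: C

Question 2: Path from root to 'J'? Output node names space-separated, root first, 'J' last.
Answer: L E K J

Derivation:
Walk down from root: L -> E -> K -> J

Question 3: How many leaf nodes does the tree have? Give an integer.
Leaves (nodes with no children): B, F, G, H, J

Answer: 5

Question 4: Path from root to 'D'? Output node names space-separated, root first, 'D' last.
Walk down from root: L -> E -> D

Answer: L E D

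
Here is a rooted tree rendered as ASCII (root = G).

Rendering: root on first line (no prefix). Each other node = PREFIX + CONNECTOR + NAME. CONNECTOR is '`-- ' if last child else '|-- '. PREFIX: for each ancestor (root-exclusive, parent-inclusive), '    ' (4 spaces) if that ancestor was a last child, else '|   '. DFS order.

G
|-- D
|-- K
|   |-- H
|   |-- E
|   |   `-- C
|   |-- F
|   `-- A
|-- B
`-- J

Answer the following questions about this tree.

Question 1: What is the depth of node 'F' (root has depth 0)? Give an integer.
Answer: 2

Derivation:
Path from root to F: G -> K -> F
Depth = number of edges = 2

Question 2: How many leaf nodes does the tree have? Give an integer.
Leaves (nodes with no children): A, B, C, D, F, H, J

Answer: 7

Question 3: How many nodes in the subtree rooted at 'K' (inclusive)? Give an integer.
Subtree rooted at K contains: A, C, E, F, H, K
Count = 6

Answer: 6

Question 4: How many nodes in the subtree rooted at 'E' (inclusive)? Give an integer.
Subtree rooted at E contains: C, E
Count = 2

Answer: 2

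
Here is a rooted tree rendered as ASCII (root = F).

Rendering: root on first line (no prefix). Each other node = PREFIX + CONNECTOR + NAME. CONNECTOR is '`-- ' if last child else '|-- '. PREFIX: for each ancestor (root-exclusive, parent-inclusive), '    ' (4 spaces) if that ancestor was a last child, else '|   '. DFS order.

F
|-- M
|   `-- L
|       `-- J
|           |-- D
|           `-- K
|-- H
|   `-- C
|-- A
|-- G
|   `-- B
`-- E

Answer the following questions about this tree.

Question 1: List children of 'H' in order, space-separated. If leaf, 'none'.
Answer: C

Derivation:
Node H's children (from adjacency): C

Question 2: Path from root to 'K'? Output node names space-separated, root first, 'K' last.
Answer: F M L J K

Derivation:
Walk down from root: F -> M -> L -> J -> K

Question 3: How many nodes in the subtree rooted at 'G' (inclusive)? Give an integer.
Subtree rooted at G contains: B, G
Count = 2

Answer: 2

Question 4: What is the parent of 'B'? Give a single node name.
Scan adjacency: B appears as child of G

Answer: G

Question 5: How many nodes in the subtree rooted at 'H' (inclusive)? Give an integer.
Subtree rooted at H contains: C, H
Count = 2

Answer: 2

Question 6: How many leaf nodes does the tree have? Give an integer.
Leaves (nodes with no children): A, B, C, D, E, K

Answer: 6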